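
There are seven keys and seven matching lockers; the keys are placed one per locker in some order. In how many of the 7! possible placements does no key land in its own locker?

1854

!7 = 7! · Σ_{k=0}^{7} (-1)^k/k!
= 7! - 7!/1! + 7!/2! - 7!/3! + 7!/4! - 7!/5! + 7!/6! - 7!/7!
= 5040 - 5040 + 2520 - 840 + 210 - 42 + 7 - 1
= 1854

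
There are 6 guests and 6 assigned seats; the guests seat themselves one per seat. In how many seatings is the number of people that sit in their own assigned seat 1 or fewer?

529

# with exactly i fixed is C(6,i)·!(6-i); sum over i=0..1:
  i=0: C(6,0)·!6 = 1·265 = 265
  i=1: C(6,1)·!5 = 6·44 = 264
Total = 529.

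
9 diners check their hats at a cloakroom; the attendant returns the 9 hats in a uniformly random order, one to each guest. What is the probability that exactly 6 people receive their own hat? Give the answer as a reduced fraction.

Favorable outcomes: C(9,6)·!3 = 84·2 = 168.
Total outcomes: 9! = 362880.
Probability = 168/362880 = 1/2160.

1/2160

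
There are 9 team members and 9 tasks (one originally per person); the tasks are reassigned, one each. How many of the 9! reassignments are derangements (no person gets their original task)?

Use !n = (n-1)(!(n-1) + !(n-2)).
!9 = 8·(14833 + 1854) = 8·16687 = 133496

133496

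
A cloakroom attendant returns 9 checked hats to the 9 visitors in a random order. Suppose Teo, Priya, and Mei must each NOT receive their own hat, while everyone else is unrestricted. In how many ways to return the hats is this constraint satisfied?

Inclusion-exclusion on the 3 forbidden self-matches:
Σ_{j=0}^{3} (-1)^j C(3,j)(9-j)!
= C(3,0)·9! - C(3,1)·8! + C(3,2)·7! - C(3,3)·6!
= 362880 - 120960 + 15120 - 720
= 256320

256320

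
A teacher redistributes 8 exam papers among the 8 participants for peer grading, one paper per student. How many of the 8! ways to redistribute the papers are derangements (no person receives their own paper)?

Use !n = n·!(n-1) + (-1)^n.
!8 = 8·1854 + 1 = 14833

14833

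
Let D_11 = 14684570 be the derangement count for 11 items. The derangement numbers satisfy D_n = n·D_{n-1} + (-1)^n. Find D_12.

176214841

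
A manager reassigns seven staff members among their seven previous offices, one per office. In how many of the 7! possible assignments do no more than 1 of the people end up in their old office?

3709

# with exactly i fixed is C(7,i)·!(7-i); sum over i=0..1:
  i=0: C(7,0)·!7 = 1·1854 = 1854
  i=1: C(7,1)·!6 = 7·265 = 1855
Total = 3709.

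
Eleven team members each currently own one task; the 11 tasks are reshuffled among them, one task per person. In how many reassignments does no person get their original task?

The number of derangements of 11 is !11 = Σ_{k=0}^{11} (-1)^k·11!/k!
= 11! - 11!/1! + 11!/2! - 11!/3! + 11!/4! - 11!/5! + 11!/6! - 11!/7! + 11!/8! - 11!/9! + 11!/10! - 11!/11!
= 39916800 - 39916800 + 19958400 - 6652800 + 1663200 - 332640 + 55440 - 7920 + 990 - 110 + 11 - 1
= 14684570

14684570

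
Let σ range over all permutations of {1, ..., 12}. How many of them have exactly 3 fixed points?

Pick the 3 fixed positions: C(12,3) = 220 ways.
The remaining 9 must be deranged: !9 = 133496.
Total: 220 × 133496 = 29369120.

29369120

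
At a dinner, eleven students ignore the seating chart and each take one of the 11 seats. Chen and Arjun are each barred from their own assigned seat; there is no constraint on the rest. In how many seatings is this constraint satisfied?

33022080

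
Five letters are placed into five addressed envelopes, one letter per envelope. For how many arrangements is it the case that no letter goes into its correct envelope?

44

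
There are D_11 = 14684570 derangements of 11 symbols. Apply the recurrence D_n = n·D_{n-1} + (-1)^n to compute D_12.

176214841

D_12 = 12·14684570 + 1 = 176214841.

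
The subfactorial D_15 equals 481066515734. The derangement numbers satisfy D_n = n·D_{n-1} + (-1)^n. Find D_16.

D_16 = 16·481066515734 + 1 = 7697064251745.

7697064251745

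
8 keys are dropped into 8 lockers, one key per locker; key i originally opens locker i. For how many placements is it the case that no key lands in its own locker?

14833

By inclusion-exclusion, !8 = Σ (-1)^k · 8!/k! for k=0..8
= 8! - 8!/1! + 8!/2! - 8!/3! + 8!/4! - 8!/5! + 8!/6! - 8!/7! + 8!/8!
= 40320 - 40320 + 20160 - 6720 + 1680 - 336 + 56 - 8 + 1
= 14833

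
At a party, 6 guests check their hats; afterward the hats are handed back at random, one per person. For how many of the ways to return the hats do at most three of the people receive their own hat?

704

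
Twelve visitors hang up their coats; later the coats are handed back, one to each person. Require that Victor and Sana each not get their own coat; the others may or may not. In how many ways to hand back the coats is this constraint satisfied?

402796800

Inclusion-exclusion on the 2 forbidden self-matches:
Σ_{j=0}^{2} (-1)^j C(2,j)(12-j)!
= C(2,0)·12! - C(2,1)·11! + C(2,2)·10!
= 479001600 - 79833600 + 3628800
= 402796800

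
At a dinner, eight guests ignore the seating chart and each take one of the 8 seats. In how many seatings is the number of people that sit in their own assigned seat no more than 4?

Sum C(8,i)·!(8-i) for i = 0..4:
  i=0: C(8,0)·!8 = 1·14833 = 14833
  i=1: C(8,1)·!7 = 8·1854 = 14832
  i=2: C(8,2)·!6 = 28·265 = 7420
  i=3: C(8,3)·!5 = 56·44 = 2464
  i=4: C(8,4)·!4 = 70·9 = 630
Total = 40179.

40179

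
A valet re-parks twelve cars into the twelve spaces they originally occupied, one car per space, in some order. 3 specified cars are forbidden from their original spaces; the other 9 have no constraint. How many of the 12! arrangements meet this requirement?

Inclusion-exclusion on the 3 forbidden self-matches:
Σ_{j=0}^{3} (-1)^j C(3,j)(12-j)!
= C(3,0)·12! - C(3,1)·11! + C(3,2)·10! - C(3,3)·9!
= 479001600 - 119750400 + 10886400 - 362880
= 369774720

369774720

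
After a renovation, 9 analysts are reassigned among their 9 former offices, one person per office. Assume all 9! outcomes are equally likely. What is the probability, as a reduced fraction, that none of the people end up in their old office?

16687/45360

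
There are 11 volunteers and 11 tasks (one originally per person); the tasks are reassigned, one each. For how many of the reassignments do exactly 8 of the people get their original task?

Pick the 8 fixed positions: C(11,8) = 165 ways.
The other 3 form a derangement: !3 = 2.
Total: 165 × 2 = 330.

330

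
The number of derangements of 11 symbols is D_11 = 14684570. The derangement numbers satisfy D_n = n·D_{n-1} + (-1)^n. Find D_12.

176214841

D_12 = 12·14684570 + 1 = 176214841.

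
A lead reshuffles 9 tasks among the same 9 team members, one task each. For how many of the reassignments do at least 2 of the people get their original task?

95887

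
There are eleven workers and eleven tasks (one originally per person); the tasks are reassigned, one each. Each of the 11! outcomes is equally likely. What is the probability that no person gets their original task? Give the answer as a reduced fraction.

1468457/3991680

Favorable outcomes: !11 = 14684570.
Total outcomes: 11! = 39916800.
Probability = 14684570/39916800 = 1468457/3991680.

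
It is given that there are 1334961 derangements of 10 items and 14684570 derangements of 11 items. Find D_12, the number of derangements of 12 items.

D_12 = (12-1)·(D_11 + D_10) = 11·(14684570 + 1334961) = 11·16019531 = 176214841.

176214841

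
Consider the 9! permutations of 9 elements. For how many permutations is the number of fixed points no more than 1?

# with exactly i fixed is C(9,i)·!(9-i); sum over i=0..1:
  i=0: C(9,0)·!9 = 1·133496 = 133496
  i=1: C(9,1)·!8 = 9·14833 = 133497
Total = 266993.

266993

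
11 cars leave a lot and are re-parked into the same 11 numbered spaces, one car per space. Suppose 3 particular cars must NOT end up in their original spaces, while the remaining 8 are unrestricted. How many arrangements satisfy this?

Inclusion-exclusion on the 3 forbidden self-matches:
Σ_{j=0}^{3} (-1)^j C(3,j)(11-j)!
= C(3,0)·11! - C(3,1)·10! + C(3,2)·9! - C(3,3)·8!
= 39916800 - 10886400 + 1088640 - 40320
= 30078720

30078720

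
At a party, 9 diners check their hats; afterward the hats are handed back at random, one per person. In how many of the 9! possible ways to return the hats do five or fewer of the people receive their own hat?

Sum C(9,i)·!(9-i) for i = 0..5:
  i=0: C(9,0)·!9 = 1·133496 = 133496
  i=1: C(9,1)·!8 = 9·14833 = 133497
  i=2: C(9,2)·!7 = 36·1854 = 66744
  i=3: C(9,3)·!6 = 84·265 = 22260
  i=4: C(9,4)·!5 = 126·44 = 5544
  i=5: C(9,5)·!4 = 126·9 = 1134
Total = 362675.

362675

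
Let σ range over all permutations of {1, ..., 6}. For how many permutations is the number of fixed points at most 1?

529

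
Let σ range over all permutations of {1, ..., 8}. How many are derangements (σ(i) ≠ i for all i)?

By inclusion-exclusion, !8 = Σ (-1)^k · 8!/k! for k=0..8
= 8! - 8!/1! + 8!/2! - 8!/3! + 8!/4! - 8!/5! + 8!/6! - 8!/7! + 8!/8!
= 40320 - 40320 + 20160 - 6720 + 1680 - 336 + 56 - 8 + 1
= 14833

14833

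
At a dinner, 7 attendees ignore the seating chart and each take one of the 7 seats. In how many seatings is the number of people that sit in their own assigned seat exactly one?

Pick the single fixed position: C(7,1) = 7 ways.
The remaining 6 must be deranged: !6 = 265.
Total: 7 × 265 = 1855.

1855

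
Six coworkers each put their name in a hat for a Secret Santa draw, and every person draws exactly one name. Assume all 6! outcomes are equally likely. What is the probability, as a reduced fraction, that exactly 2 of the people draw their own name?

3/16

Favorable outcomes: C(6,2)·!4 = 15·9 = 135.
Total outcomes: 6! = 720.
Probability = 135/720 = 3/16.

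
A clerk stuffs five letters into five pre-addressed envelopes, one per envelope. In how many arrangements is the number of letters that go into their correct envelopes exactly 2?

20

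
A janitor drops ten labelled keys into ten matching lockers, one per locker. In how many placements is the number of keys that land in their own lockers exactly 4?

Choose which 4 of the 10 are fixed: C(10,4) = 210.
The other 6 form a derangement: !6 = 265.
Total: 210 × 265 = 55650.

55650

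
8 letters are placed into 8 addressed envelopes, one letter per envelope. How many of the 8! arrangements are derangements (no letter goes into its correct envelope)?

!8 = 8! · Σ_{k=0}^{8} (-1)^k/k!
= 8! - 8!/1! + 8!/2! - 8!/3! + 8!/4! - 8!/5! + 8!/6! - 8!/7! + 8!/8!
= 40320 - 40320 + 20160 - 6720 + 1680 - 336 + 56 - 8 + 1
= 14833

14833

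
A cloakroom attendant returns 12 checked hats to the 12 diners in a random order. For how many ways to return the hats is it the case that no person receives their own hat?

176214841

The number of derangements of 12 is !12 = Σ_{k=0}^{12} (-1)^k·12!/k!
= 12! - 12!/1! + 12!/2! - 12!/3! + 12!/4! - 12!/5! + 12!/6! - 12!/7! + 12!/8! - 12!/9! + 12!/10! - 12!/11! + 12!/12!
= 479001600 - 479001600 + 239500800 - 79833600 + 19958400 - 3991680 + 665280 - 95040 + 11880 - 1320 + 132 - 12 + 1
= 176214841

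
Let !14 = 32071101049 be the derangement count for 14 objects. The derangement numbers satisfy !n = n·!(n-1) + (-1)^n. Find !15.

481066515734

!15 = 15·32071101049 - 1 = 481066515734.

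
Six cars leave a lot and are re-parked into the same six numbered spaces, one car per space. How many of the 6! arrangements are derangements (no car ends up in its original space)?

265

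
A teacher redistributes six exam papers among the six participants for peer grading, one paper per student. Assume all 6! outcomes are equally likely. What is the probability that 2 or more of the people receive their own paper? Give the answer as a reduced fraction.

191/720

Favorable outcomes: Σ_{i≥2} C(6,i)·!(6-i) = 15·9 + 20·2 + 15·1 + 6·0 + 1·1 = 191.
Total outcomes: 6! = 720.
Probability = 191/720 = 191/720.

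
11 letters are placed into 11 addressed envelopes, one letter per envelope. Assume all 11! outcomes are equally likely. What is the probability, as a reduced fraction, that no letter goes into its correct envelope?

1468457/3991680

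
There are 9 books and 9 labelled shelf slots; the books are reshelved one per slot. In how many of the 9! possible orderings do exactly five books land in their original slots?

1134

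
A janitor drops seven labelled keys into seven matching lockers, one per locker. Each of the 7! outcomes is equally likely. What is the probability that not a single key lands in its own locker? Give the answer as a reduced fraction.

103/280

Favorable outcomes: !7 = 1854.
Total outcomes: 7! = 5040.
Probability = 1854/5040 = 103/280.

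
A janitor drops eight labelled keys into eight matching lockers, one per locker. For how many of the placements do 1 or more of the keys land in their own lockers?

Sum C(8,i)·!(8-i) for i = 1..8:
  i=1: C(8,1)·!7 = 8·1854 = 14832
  i=2: C(8,2)·!6 = 28·265 = 7420
  i=3: C(8,3)·!5 = 56·44 = 2464
  i=4: C(8,4)·!4 = 70·9 = 630
  i=5: C(8,5)·!3 = 56·2 = 112
  i=6: C(8,6)·!2 = 28·1 = 28
  i=7: C(8,7)·!1 = 8·0 = 0
  i=8: C(8,8)·!0 = 1·1 = 1
Total = 25487.

25487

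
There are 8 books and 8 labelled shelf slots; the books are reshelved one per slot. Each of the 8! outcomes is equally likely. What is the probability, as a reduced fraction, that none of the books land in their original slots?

Favorable outcomes: !8 = 14833.
Total outcomes: 8! = 40320.
Probability = 14833/40320 = 2119/5760.

2119/5760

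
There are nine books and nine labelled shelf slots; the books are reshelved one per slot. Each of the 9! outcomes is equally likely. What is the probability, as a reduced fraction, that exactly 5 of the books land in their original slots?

1/320

Favorable outcomes: C(9,5)·!4 = 126·9 = 1134.
Total outcomes: 9! = 362880.
Probability = 1134/362880 = 1/320.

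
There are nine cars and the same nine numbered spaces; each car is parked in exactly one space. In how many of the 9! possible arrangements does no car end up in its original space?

133496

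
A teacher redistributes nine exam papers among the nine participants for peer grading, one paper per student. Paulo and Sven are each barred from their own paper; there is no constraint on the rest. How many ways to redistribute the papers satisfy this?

Let A_j be the event that the j-th constrained one is fixed. By inclusion-exclusion over the 2 events:
Σ_{j=0}^{2} (-1)^j C(2,j)(9-j)!
= C(2,0)·9! - C(2,1)·8! + C(2,2)·7!
= 362880 - 80640 + 5040
= 287280

287280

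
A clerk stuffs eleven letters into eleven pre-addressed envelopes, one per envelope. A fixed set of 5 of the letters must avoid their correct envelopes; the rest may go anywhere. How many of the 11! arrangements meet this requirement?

25022880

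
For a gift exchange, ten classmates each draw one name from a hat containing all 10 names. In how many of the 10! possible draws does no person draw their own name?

The subfactorial !10 = [10!/e] (nearest integer).
10! = 3628800, and 3628800/e ≈ 1334960.92, so !10 = 1334961.

1334961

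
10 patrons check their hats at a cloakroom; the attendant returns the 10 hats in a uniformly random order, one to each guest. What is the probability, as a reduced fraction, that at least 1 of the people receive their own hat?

28319/44800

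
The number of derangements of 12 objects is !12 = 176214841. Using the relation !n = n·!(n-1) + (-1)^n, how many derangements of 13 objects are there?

!13 = 13·176214841 - 1 = 2290792932.

2290792932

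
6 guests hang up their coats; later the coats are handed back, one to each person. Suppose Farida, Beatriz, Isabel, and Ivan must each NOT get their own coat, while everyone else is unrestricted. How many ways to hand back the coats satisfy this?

362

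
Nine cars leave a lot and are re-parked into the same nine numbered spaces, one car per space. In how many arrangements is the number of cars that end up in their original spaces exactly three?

22260

Pick the 3 fixed positions: C(9,3) = 84 ways.
The other 6 form a derangement: !6 = 265.
Total: 84 × 265 = 22260.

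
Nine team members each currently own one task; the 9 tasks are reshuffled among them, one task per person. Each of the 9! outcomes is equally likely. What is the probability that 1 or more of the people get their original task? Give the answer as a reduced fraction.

28673/45360

Favorable outcomes: Σ_{i≥1} C(9,i)·!(9-i) = 9·14833 + 36·1854 + 84·265 + 126·44 + 126·9 + 84·2 + 36·1 + 9·0 + 1·1 = 229384.
Total outcomes: 9! = 362880.
Probability = 229384/362880 = 28673/45360.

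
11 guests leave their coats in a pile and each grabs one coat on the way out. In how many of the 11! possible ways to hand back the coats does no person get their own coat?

14684570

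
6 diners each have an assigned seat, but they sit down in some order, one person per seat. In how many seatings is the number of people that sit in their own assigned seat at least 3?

56

# with exactly i fixed is C(6,i)·!(6-i); sum over i=3..6:
  i=3: C(6,3)·!3 = 20·2 = 40
  i=4: C(6,4)·!2 = 15·1 = 15
  i=5: C(6,5)·!1 = 6·0 = 0
  i=6: C(6,6)·!0 = 1·1 = 1
Total = 56.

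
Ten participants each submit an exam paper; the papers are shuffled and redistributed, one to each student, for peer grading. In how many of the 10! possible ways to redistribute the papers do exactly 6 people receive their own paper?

1890

Choose which 6 of the 10 are fixed: C(10,6) = 210.
The remaining 4 must be deranged: !4 = 9.
Total: 210 × 9 = 1890.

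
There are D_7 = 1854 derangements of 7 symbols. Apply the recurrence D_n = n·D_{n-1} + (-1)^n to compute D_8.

D_8 = 8·1854 + 1 = 14833.

14833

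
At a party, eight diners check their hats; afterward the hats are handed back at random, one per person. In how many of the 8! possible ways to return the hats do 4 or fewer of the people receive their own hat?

40179

Sum C(8,i)·!(8-i) for i = 0..4:
  i=0: C(8,0)·!8 = 1·14833 = 14833
  i=1: C(8,1)·!7 = 8·1854 = 14832
  i=2: C(8,2)·!6 = 28·265 = 7420
  i=3: C(8,3)·!5 = 56·44 = 2464
  i=4: C(8,4)·!4 = 70·9 = 630
Total = 40179.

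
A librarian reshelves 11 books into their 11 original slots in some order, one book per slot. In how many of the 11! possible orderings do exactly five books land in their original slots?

122430

Choose which 5 of the 11 are fixed: C(11,5) = 462.
The remaining 6 must be deranged: !6 = 265.
Total: 462 × 265 = 122430.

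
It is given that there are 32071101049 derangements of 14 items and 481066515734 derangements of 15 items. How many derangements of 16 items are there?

7697064251745

!16 = (16-1)·(!15 + !14) = 15·(481066515734 + 32071101049) = 15·513137616783 = 7697064251745.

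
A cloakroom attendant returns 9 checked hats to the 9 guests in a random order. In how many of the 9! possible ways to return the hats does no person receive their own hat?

133496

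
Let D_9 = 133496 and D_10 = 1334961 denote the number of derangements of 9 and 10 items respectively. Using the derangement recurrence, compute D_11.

D_11 = (11-1)·(D_10 + D_9) = 10·(1334961 + 133496) = 10·1468457 = 14684570.

14684570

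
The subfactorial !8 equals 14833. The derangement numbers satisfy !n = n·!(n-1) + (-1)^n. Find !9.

!9 = 9·14833 - 1 = 133496.

133496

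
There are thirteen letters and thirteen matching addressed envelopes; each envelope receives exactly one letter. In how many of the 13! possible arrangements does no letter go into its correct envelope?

Recurrence: !13 = 13·!12 + (-1)^13.
!13 = 13·176214841 - 1 = 2290792932

2290792932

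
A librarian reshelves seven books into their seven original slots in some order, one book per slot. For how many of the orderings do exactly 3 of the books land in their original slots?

Choose which 3 of the 7 are fixed: C(7,3) = 35.
The other 4 form a derangement: !4 = 9.
Total: 35 × 9 = 315.

315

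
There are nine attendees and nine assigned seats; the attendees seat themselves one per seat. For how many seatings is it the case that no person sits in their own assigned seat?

By inclusion-exclusion, !9 = Σ (-1)^k · 9!/k! for k=0..9
= 9! - 9!/1! + 9!/2! - 9!/3! + 9!/4! - 9!/5! + 9!/6! - 9!/7! + 9!/8! - 9!/9!
= 362880 - 362880 + 181440 - 60480 + 15120 - 3024 + 504 - 72 + 9 - 1
= 133496

133496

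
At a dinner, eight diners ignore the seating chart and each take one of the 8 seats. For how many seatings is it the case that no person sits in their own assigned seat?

14833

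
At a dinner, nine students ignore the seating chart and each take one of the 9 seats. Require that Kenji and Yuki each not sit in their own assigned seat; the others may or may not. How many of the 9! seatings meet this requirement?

Inclusion-exclusion on the 2 forbidden self-matches:
Σ_{j=0}^{2} (-1)^j C(2,j)(9-j)!
= C(2,0)·9! - C(2,1)·8! + C(2,2)·7!
= 362880 - 80640 + 5040
= 287280

287280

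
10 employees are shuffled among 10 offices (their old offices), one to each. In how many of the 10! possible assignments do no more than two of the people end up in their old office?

Sum C(10,i)·!(10-i) for i = 0..2:
  i=0: C(10,0)·!10 = 1·1334961 = 1334961
  i=1: C(10,1)·!9 = 10·133496 = 1334960
  i=2: C(10,2)·!8 = 45·14833 = 667485
Total = 3337406.

3337406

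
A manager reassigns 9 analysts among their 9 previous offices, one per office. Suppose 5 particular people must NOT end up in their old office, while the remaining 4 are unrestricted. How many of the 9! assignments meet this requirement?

205056

Inclusion-exclusion on the 5 forbidden self-matches:
Σ_{j=0}^{5} (-1)^j C(5,j)(9-j)!
= C(5,0)·9! - C(5,1)·8! + C(5,2)·7! - C(5,3)·6! + C(5,4)·5! - C(5,5)·4!
= 362880 - 201600 + 50400 - 7200 + 600 - 24
= 205056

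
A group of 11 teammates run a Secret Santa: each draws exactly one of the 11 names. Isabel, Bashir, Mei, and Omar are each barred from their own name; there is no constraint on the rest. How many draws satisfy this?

Inclusion-exclusion on the 4 forbidden self-matches:
Σ_{j=0}^{4} (-1)^j C(4,j)(11-j)!
= C(4,0)·11! - C(4,1)·10! + C(4,2)·9! - C(4,3)·8! + C(4,4)·7!
= 39916800 - 14515200 + 2177280 - 161280 + 5040
= 27422640

27422640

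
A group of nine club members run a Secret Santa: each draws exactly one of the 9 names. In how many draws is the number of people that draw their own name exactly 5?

Choose which 5 of the 9 are fixed: C(9,5) = 126.
The other 4 form a derangement: !4 = 9.
Total: 126 × 9 = 1134.

1134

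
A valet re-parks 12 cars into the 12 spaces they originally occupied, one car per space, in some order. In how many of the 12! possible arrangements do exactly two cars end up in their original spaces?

Choose which 2 of the 12 are fixed: C(12,2) = 66.
The other 10 form a derangement: !10 = 1334961.
Total: 66 × 1334961 = 88107426.

88107426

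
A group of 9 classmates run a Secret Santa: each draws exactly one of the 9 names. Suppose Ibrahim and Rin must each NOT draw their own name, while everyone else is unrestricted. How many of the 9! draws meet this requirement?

287280

Let A_j be the event that the j-th constrained one is fixed. By inclusion-exclusion over the 2 events:
Σ_{j=0}^{2} (-1)^j C(2,j)(9-j)!
= C(2,0)·9! - C(2,1)·8! + C(2,2)·7!
= 362880 - 80640 + 5040
= 287280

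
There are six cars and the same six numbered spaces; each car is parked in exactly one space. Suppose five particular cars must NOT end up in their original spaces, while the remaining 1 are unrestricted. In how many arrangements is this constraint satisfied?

309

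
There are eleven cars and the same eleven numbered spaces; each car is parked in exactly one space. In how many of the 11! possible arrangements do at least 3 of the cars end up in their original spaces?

3205379

# with exactly i fixed is C(11,i)·!(11-i); sum over i=3..11:
  i=3: C(11,3)·!8 = 165·14833 = 2447445
  i=4: C(11,4)·!7 = 330·1854 = 611820
  i=5: C(11,5)·!6 = 462·265 = 122430
  i=6: C(11,6)·!5 = 462·44 = 20328
  i=7: C(11,7)·!4 = 330·9 = 2970
  i=8: C(11,8)·!3 = 165·2 = 330
  i=9: C(11,9)·!2 = 55·1 = 55
  i=10: C(11,10)·!1 = 11·0 = 0
  i=11: C(11,11)·!0 = 1·1 = 1
Total = 3205379.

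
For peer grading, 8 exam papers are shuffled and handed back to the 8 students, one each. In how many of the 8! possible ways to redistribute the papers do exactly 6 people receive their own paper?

28

Pick the 6 fixed positions: C(8,6) = 28 ways.
The remaining 2 must be deranged: !2 = 1.
Total: 28 × 1 = 28.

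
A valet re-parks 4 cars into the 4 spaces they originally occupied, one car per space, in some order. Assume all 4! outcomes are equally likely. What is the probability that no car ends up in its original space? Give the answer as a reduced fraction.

3/8

Favorable outcomes: !4 = 9.
Total outcomes: 4! = 24.
Probability = 9/24 = 3/8.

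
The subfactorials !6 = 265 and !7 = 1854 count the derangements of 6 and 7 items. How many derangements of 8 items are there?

!8 = (8-1)·(!7 + !6) = 7·(1854 + 265) = 7·2119 = 14833.

14833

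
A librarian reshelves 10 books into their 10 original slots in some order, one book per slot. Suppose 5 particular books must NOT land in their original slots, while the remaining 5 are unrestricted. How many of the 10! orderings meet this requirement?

2170680

Inclusion-exclusion on the 5 forbidden self-matches:
Σ_{j=0}^{5} (-1)^j C(5,j)(10-j)!
= C(5,0)·10! - C(5,1)·9! + C(5,2)·8! - C(5,3)·7! + C(5,4)·6! - C(5,5)·5!
= 3628800 - 1814400 + 403200 - 50400 + 3600 - 120
= 2170680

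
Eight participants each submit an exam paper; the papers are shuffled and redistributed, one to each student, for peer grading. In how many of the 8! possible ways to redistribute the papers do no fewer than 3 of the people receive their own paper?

# with exactly i fixed is C(8,i)·!(8-i); sum over i=3..8:
  i=3: C(8,3)·!5 = 56·44 = 2464
  i=4: C(8,4)·!4 = 70·9 = 630
  i=5: C(8,5)·!3 = 56·2 = 112
  i=6: C(8,6)·!2 = 28·1 = 28
  i=7: C(8,7)·!1 = 8·0 = 0
  i=8: C(8,8)·!0 = 1·1 = 1
Total = 3235.

3235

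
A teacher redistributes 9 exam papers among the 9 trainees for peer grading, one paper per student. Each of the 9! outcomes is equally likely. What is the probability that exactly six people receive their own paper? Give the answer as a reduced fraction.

Favorable outcomes: C(9,6)·!3 = 84·2 = 168.
Total outcomes: 9! = 362880.
Probability = 168/362880 = 1/2160.

1/2160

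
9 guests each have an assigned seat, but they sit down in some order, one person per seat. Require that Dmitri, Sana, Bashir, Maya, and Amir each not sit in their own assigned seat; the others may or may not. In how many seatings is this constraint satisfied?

205056

Let A_j be the event that the j-th constrained one is fixed. By inclusion-exclusion over the 5 events:
Σ_{j=0}^{5} (-1)^j C(5,j)(9-j)!
= C(5,0)·9! - C(5,1)·8! + C(5,2)·7! - C(5,3)·6! + C(5,4)·5! - C(5,5)·4!
= 362880 - 201600 + 50400 - 7200 + 600 - 24
= 205056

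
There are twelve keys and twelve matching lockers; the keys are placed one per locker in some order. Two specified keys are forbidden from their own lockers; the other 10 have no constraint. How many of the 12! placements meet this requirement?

Let A_j be the event that the j-th constrained one is fixed. By inclusion-exclusion over the 2 events:
Σ_{j=0}^{2} (-1)^j C(2,j)(12-j)!
= C(2,0)·12! - C(2,1)·11! + C(2,2)·10!
= 479001600 - 79833600 + 3628800
= 402796800

402796800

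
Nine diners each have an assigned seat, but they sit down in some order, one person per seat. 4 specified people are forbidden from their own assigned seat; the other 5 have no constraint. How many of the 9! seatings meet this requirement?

229080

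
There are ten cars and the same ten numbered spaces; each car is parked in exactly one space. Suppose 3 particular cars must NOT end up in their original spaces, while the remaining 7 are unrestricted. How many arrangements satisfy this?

Let A_j be the event that the j-th constrained one is fixed. By inclusion-exclusion over the 3 events:
Σ_{j=0}^{3} (-1)^j C(3,j)(10-j)!
= C(3,0)·10! - C(3,1)·9! + C(3,2)·8! - C(3,3)·7!
= 3628800 - 1088640 + 120960 - 5040
= 2656080

2656080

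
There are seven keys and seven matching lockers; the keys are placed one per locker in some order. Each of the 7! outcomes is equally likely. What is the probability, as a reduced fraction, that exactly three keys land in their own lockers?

Favorable outcomes: C(7,3)·!4 = 35·9 = 315.
Total outcomes: 7! = 5040.
Probability = 315/5040 = 1/16.

1/16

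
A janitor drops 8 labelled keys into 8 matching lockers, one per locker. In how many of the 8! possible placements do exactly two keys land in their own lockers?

Choose which 2 of the 8 are fixed: C(8,2) = 28.
The remaining 6 must be deranged: !6 = 265.
Total: 28 × 265 = 7420.

7420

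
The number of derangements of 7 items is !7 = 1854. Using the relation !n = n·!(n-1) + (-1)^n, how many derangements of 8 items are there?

14833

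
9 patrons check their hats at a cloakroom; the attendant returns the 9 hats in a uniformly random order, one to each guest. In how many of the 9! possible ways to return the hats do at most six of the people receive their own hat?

Sum C(9,i)·!(9-i) for i = 0..6:
  i=0: C(9,0)·!9 = 1·133496 = 133496
  i=1: C(9,1)·!8 = 9·14833 = 133497
  i=2: C(9,2)·!7 = 36·1854 = 66744
  i=3: C(9,3)·!6 = 84·265 = 22260
  i=4: C(9,4)·!5 = 126·44 = 5544
  i=5: C(9,5)·!4 = 126·9 = 1134
  i=6: C(9,6)·!3 = 84·2 = 168
Total = 362843.

362843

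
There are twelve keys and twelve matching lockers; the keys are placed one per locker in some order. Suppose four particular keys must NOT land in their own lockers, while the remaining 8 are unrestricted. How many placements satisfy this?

339696000

Inclusion-exclusion on the 4 forbidden self-matches:
Σ_{j=0}^{4} (-1)^j C(4,j)(12-j)!
= C(4,0)·12! - C(4,1)·11! + C(4,2)·10! - C(4,3)·9! + C(4,4)·8!
= 479001600 - 159667200 + 21772800 - 1451520 + 40320
= 339696000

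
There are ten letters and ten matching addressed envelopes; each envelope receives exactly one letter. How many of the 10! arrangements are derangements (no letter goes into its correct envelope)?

Use !n = (n-1)(!(n-1) + !(n-2)).
!10 = 9·(133496 + 14833) = 9·148329 = 1334961

1334961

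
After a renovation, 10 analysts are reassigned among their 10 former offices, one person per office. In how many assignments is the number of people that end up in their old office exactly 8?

Pick the 8 fixed positions: C(10,8) = 45 ways.
The remaining 2 must be deranged: !2 = 1.
Total: 45 × 1 = 45.

45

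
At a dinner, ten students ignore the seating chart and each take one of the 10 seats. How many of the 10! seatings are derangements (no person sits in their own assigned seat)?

The subfactorial !10 = [10!/e] (nearest integer).
10! = 3628800, and 3628800/e ≈ 1334960.92, so !10 = 1334961.

1334961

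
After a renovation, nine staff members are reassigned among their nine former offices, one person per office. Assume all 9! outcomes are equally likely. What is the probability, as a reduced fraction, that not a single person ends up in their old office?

Favorable outcomes: !9 = 133496.
Total outcomes: 9! = 362880.
Probability = 133496/362880 = 16687/45360.

16687/45360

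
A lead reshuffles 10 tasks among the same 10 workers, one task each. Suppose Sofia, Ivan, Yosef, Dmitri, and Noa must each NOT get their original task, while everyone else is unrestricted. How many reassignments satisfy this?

2170680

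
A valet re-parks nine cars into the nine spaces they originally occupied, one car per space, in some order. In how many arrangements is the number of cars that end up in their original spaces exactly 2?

66744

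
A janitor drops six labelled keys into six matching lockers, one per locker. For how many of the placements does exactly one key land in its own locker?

Choose which one of the 6 is fixed: C(6,1) = 6.
The remaining 5 must be deranged: !5 = 44.
Total: 6 × 44 = 264.

264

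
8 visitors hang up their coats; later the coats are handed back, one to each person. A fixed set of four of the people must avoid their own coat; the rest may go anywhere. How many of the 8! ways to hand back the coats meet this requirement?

24024

Inclusion-exclusion on the 4 forbidden self-matches:
Σ_{j=0}^{4} (-1)^j C(4,j)(8-j)!
= C(4,0)·8! - C(4,1)·7! + C(4,2)·6! - C(4,3)·5! + C(4,4)·4!
= 40320 - 20160 + 4320 - 480 + 24
= 24024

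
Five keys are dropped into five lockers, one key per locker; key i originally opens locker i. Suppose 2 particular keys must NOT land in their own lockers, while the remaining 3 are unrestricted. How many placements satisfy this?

Let A_j be the event that the j-th constrained one is fixed. By inclusion-exclusion over the 2 events:
Σ_{j=0}^{2} (-1)^j C(2,j)(5-j)!
= C(2,0)·5! - C(2,1)·4! + C(2,2)·3!
= 120 - 48 + 6
= 78

78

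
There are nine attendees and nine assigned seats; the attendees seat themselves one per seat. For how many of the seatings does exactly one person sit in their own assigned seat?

Choose which one of the 9 is fixed: C(9,1) = 9.
The remaining 8 must be deranged: !8 = 14833.
Total: 9 × 14833 = 133497.

133497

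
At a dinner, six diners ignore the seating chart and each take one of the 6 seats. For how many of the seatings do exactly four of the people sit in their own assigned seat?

15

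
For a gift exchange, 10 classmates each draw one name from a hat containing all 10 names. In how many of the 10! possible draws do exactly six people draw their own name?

Choose which 6 of the 10 are fixed: C(10,6) = 210.
The remaining 4 must be deranged: !4 = 9.
Total: 210 × 9 = 1890.

1890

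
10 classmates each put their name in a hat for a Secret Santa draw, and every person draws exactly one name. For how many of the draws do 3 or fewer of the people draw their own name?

3559886

Sum C(10,i)·!(10-i) for i = 0..3:
  i=0: C(10,0)·!10 = 1·1334961 = 1334961
  i=1: C(10,1)·!9 = 10·133496 = 1334960
  i=2: C(10,2)·!8 = 45·14833 = 667485
  i=3: C(10,3)·!7 = 120·1854 = 222480
Total = 3559886.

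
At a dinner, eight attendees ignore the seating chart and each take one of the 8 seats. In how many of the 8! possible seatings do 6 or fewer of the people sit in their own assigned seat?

# with exactly i fixed is C(8,i)·!(8-i); sum over i=0..6:
  i=0: C(8,0)·!8 = 1·14833 = 14833
  i=1: C(8,1)·!7 = 8·1854 = 14832
  i=2: C(8,2)·!6 = 28·265 = 7420
  i=3: C(8,3)·!5 = 56·44 = 2464
  i=4: C(8,4)·!4 = 70·9 = 630
  i=5: C(8,5)·!3 = 56·2 = 112
  i=6: C(8,6)·!2 = 28·1 = 28
Total = 40319.

40319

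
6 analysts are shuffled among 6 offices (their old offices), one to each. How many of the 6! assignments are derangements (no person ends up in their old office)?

265

By inclusion-exclusion, !6 = Σ (-1)^k · 6!/k! for k=0..6
= 6! - 6!/1! + 6!/2! - 6!/3! + 6!/4! - 6!/5! + 6!/6!
= 720 - 720 + 360 - 120 + 30 - 6 + 1
= 265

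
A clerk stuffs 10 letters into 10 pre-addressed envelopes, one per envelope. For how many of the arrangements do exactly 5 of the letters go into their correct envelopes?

Pick the 5 fixed positions: C(10,5) = 252 ways.
The remaining 5 must be deranged: !5 = 44.
Total: 252 × 44 = 11088.

11088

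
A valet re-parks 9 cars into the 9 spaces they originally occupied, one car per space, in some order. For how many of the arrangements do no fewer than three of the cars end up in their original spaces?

29143

Sum C(9,i)·!(9-i) for i = 3..9:
  i=3: C(9,3)·!6 = 84·265 = 22260
  i=4: C(9,4)·!5 = 126·44 = 5544
  i=5: C(9,5)·!4 = 126·9 = 1134
  i=6: C(9,6)·!3 = 84·2 = 168
  i=7: C(9,7)·!2 = 36·1 = 36
  i=8: C(9,8)·!1 = 9·0 = 0
  i=9: C(9,9)·!0 = 1·1 = 1
Total = 29143.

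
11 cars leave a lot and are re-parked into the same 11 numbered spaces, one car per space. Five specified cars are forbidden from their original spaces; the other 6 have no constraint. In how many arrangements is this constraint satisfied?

25022880

Let A_j be the event that the j-th constrained one is fixed. By inclusion-exclusion over the 5 events:
Σ_{j=0}^{5} (-1)^j C(5,j)(11-j)!
= C(5,0)·11! - C(5,1)·10! + C(5,2)·9! - C(5,3)·8! + C(5,4)·7! - C(5,5)·6!
= 39916800 - 18144000 + 3628800 - 403200 + 25200 - 720
= 25022880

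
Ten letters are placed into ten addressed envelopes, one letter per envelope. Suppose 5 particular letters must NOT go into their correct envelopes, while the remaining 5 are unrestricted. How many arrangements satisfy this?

2170680

Inclusion-exclusion on the 5 forbidden self-matches:
Σ_{j=0}^{5} (-1)^j C(5,j)(10-j)!
= C(5,0)·10! - C(5,1)·9! + C(5,2)·8! - C(5,3)·7! + C(5,4)·6! - C(5,5)·5!
= 3628800 - 1814400 + 403200 - 50400 + 3600 - 120
= 2170680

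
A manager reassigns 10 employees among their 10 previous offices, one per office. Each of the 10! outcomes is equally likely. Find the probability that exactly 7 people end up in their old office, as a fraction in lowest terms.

1/15120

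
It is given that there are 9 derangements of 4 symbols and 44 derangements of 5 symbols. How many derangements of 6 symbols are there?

D_6 = (6-1)·(D_5 + D_4) = 5·(44 + 9) = 5·53 = 265.

265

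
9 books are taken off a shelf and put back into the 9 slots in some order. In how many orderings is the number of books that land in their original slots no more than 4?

361541

Sum C(9,i)·!(9-i) for i = 0..4:
  i=0: C(9,0)·!9 = 1·133496 = 133496
  i=1: C(9,1)·!8 = 9·14833 = 133497
  i=2: C(9,2)·!7 = 36·1854 = 66744
  i=3: C(9,3)·!6 = 84·265 = 22260
  i=4: C(9,4)·!5 = 126·44 = 5544
Total = 361541.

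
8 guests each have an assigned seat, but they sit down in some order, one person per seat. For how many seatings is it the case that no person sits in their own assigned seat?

14833

The subfactorial !8 = [8!/e] (nearest integer).
8! = 40320, and 40320/e ≈ 14832.90, so !8 = 14833.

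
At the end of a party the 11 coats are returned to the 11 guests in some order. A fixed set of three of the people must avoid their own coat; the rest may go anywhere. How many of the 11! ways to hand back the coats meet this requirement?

30078720

Let A_j be the event that the j-th constrained one is fixed. By inclusion-exclusion over the 3 events:
Σ_{j=0}^{3} (-1)^j C(3,j)(11-j)!
= C(3,0)·11! - C(3,1)·10! + C(3,2)·9! - C(3,3)·8!
= 39916800 - 10886400 + 1088640 - 40320
= 30078720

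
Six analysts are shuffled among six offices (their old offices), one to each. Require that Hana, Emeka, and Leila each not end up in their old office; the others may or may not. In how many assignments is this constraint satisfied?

Let A_j be the event that the j-th constrained one is fixed. By inclusion-exclusion over the 3 events:
Σ_{j=0}^{3} (-1)^j C(3,j)(6-j)!
= C(3,0)·6! - C(3,1)·5! + C(3,2)·4! - C(3,3)·3!
= 720 - 360 + 72 - 6
= 426

426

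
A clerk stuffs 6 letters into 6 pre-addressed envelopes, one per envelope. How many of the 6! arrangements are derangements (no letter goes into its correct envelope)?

Recurrence: !6 = 5·(!5 + !4).
!6 = 5·(44 + 9) = 5·53 = 265

265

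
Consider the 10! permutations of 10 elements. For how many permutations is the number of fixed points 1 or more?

2293839

Sum C(10,i)·!(10-i) for i = 1..10:
  i=1: C(10,1)·!9 = 10·133496 = 1334960
  i=2: C(10,2)·!8 = 45·14833 = 667485
  i=3: C(10,3)·!7 = 120·1854 = 222480
  i=4: C(10,4)·!6 = 210·265 = 55650
  i=5: C(10,5)·!5 = 252·44 = 11088
  i=6: C(10,6)·!4 = 210·9 = 1890
  i=7: C(10,7)·!3 = 120·2 = 240
  i=8: C(10,8)·!2 = 45·1 = 45
  i=9: C(10,9)·!1 = 10·0 = 0
  i=10: C(10,10)·!0 = 1·1 = 1
Total = 2293839.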